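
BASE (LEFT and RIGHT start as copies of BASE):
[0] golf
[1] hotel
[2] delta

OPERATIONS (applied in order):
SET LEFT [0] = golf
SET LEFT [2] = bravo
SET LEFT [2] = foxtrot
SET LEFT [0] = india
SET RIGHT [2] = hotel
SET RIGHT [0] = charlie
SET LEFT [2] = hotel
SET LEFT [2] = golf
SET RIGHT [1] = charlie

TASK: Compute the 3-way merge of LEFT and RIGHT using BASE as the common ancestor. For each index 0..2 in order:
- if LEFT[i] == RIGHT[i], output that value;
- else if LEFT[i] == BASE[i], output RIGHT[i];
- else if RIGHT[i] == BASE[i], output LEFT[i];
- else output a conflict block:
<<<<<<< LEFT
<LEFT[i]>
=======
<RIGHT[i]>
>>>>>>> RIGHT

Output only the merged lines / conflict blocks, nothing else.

Final LEFT:  [india, hotel, golf]
Final RIGHT: [charlie, charlie, hotel]
i=0: BASE=golf L=india R=charlie all differ -> CONFLICT
i=1: L=hotel=BASE, R=charlie -> take RIGHT -> charlie
i=2: BASE=delta L=golf R=hotel all differ -> CONFLICT

Answer: <<<<<<< LEFT
india
=======
charlie
>>>>>>> RIGHT
charlie
<<<<<<< LEFT
golf
=======
hotel
>>>>>>> RIGHT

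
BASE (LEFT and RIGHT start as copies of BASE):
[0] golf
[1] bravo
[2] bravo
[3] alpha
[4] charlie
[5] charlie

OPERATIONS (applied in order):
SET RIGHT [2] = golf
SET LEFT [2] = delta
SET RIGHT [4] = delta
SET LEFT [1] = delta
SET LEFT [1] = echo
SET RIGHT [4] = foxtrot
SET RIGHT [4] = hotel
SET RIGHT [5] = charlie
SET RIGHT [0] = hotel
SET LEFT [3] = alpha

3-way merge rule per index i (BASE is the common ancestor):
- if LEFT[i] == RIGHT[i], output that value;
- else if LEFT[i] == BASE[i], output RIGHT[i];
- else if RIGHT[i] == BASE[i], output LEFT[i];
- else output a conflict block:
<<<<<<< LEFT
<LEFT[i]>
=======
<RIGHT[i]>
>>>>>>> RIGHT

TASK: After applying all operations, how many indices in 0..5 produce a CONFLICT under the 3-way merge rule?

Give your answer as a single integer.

Answer: 1

Derivation:
Final LEFT:  [golf, echo, delta, alpha, charlie, charlie]
Final RIGHT: [hotel, bravo, golf, alpha, hotel, charlie]
i=0: L=golf=BASE, R=hotel -> take RIGHT -> hotel
i=1: L=echo, R=bravo=BASE -> take LEFT -> echo
i=2: BASE=bravo L=delta R=golf all differ -> CONFLICT
i=3: L=alpha R=alpha -> agree -> alpha
i=4: L=charlie=BASE, R=hotel -> take RIGHT -> hotel
i=5: L=charlie R=charlie -> agree -> charlie
Conflict count: 1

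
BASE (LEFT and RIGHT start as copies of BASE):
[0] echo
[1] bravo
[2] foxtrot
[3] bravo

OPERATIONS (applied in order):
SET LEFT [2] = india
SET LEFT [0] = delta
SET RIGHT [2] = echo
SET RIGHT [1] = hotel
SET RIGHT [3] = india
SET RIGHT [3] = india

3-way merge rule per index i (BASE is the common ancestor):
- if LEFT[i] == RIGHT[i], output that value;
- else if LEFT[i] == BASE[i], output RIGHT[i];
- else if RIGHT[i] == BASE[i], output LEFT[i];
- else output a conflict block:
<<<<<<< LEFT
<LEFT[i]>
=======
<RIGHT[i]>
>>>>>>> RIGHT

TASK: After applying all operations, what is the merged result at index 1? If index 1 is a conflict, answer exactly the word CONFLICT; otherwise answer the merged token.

Final LEFT:  [delta, bravo, india, bravo]
Final RIGHT: [echo, hotel, echo, india]
i=0: L=delta, R=echo=BASE -> take LEFT -> delta
i=1: L=bravo=BASE, R=hotel -> take RIGHT -> hotel
i=2: BASE=foxtrot L=india R=echo all differ -> CONFLICT
i=3: L=bravo=BASE, R=india -> take RIGHT -> india
Index 1 -> hotel

Answer: hotel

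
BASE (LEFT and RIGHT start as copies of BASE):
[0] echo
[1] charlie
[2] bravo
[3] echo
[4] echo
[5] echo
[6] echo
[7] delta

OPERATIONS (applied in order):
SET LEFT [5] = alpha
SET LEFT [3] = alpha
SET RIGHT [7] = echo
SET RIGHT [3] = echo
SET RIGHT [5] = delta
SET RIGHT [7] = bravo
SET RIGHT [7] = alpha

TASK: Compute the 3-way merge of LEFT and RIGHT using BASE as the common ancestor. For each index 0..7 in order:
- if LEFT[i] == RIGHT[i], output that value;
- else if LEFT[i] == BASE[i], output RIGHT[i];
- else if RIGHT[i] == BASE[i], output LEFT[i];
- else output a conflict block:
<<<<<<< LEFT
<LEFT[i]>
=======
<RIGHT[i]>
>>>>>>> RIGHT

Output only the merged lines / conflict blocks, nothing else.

Answer: echo
charlie
bravo
alpha
echo
<<<<<<< LEFT
alpha
=======
delta
>>>>>>> RIGHT
echo
alpha

Derivation:
Final LEFT:  [echo, charlie, bravo, alpha, echo, alpha, echo, delta]
Final RIGHT: [echo, charlie, bravo, echo, echo, delta, echo, alpha]
i=0: L=echo R=echo -> agree -> echo
i=1: L=charlie R=charlie -> agree -> charlie
i=2: L=bravo R=bravo -> agree -> bravo
i=3: L=alpha, R=echo=BASE -> take LEFT -> alpha
i=4: L=echo R=echo -> agree -> echo
i=5: BASE=echo L=alpha R=delta all differ -> CONFLICT
i=6: L=echo R=echo -> agree -> echo
i=7: L=delta=BASE, R=alpha -> take RIGHT -> alpha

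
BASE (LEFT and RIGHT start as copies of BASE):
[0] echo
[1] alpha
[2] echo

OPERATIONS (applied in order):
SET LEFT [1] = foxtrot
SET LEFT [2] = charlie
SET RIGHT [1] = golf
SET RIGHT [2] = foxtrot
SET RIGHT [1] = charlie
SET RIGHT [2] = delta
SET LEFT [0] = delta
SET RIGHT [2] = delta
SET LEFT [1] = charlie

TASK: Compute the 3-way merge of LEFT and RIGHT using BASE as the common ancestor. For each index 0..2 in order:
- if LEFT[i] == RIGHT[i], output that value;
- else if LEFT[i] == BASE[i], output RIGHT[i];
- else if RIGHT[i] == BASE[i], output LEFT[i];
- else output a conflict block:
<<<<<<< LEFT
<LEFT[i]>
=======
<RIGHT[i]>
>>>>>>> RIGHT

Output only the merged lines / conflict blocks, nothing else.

Final LEFT:  [delta, charlie, charlie]
Final RIGHT: [echo, charlie, delta]
i=0: L=delta, R=echo=BASE -> take LEFT -> delta
i=1: L=charlie R=charlie -> agree -> charlie
i=2: BASE=echo L=charlie R=delta all differ -> CONFLICT

Answer: delta
charlie
<<<<<<< LEFT
charlie
=======
delta
>>>>>>> RIGHT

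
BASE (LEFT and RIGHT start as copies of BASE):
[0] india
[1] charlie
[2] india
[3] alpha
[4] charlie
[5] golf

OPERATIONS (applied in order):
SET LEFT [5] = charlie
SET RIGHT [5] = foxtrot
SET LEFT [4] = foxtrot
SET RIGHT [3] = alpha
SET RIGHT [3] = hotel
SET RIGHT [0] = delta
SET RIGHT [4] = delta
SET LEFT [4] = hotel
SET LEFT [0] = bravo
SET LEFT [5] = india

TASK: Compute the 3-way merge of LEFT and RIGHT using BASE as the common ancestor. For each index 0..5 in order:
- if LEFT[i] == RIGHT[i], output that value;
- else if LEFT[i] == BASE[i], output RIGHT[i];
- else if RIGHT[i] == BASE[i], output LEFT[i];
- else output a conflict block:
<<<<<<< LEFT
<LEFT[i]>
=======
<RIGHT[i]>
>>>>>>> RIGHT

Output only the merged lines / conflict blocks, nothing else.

Answer: <<<<<<< LEFT
bravo
=======
delta
>>>>>>> RIGHT
charlie
india
hotel
<<<<<<< LEFT
hotel
=======
delta
>>>>>>> RIGHT
<<<<<<< LEFT
india
=======
foxtrot
>>>>>>> RIGHT

Derivation:
Final LEFT:  [bravo, charlie, india, alpha, hotel, india]
Final RIGHT: [delta, charlie, india, hotel, delta, foxtrot]
i=0: BASE=india L=bravo R=delta all differ -> CONFLICT
i=1: L=charlie R=charlie -> agree -> charlie
i=2: L=india R=india -> agree -> india
i=3: L=alpha=BASE, R=hotel -> take RIGHT -> hotel
i=4: BASE=charlie L=hotel R=delta all differ -> CONFLICT
i=5: BASE=golf L=india R=foxtrot all differ -> CONFLICT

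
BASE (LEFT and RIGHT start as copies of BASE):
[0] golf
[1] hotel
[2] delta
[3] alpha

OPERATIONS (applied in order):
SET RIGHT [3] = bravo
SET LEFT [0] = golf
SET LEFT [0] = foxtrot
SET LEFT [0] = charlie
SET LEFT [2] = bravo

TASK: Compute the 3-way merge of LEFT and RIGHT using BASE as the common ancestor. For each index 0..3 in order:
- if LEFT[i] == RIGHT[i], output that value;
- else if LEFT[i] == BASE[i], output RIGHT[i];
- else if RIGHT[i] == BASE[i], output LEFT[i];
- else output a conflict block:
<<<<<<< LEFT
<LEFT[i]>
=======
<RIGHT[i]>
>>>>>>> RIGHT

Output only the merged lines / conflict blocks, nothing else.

Answer: charlie
hotel
bravo
bravo

Derivation:
Final LEFT:  [charlie, hotel, bravo, alpha]
Final RIGHT: [golf, hotel, delta, bravo]
i=0: L=charlie, R=golf=BASE -> take LEFT -> charlie
i=1: L=hotel R=hotel -> agree -> hotel
i=2: L=bravo, R=delta=BASE -> take LEFT -> bravo
i=3: L=alpha=BASE, R=bravo -> take RIGHT -> bravo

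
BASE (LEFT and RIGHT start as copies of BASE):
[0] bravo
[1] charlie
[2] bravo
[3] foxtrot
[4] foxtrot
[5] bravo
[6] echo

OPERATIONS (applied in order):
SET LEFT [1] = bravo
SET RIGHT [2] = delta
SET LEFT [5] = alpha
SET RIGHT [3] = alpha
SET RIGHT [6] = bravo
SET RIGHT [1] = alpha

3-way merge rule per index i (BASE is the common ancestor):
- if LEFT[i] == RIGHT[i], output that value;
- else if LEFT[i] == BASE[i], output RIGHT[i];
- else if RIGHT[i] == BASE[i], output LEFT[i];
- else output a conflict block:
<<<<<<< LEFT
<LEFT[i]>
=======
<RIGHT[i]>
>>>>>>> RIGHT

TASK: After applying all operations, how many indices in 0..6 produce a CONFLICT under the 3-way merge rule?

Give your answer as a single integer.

Answer: 1

Derivation:
Final LEFT:  [bravo, bravo, bravo, foxtrot, foxtrot, alpha, echo]
Final RIGHT: [bravo, alpha, delta, alpha, foxtrot, bravo, bravo]
i=0: L=bravo R=bravo -> agree -> bravo
i=1: BASE=charlie L=bravo R=alpha all differ -> CONFLICT
i=2: L=bravo=BASE, R=delta -> take RIGHT -> delta
i=3: L=foxtrot=BASE, R=alpha -> take RIGHT -> alpha
i=4: L=foxtrot R=foxtrot -> agree -> foxtrot
i=5: L=alpha, R=bravo=BASE -> take LEFT -> alpha
i=6: L=echo=BASE, R=bravo -> take RIGHT -> bravo
Conflict count: 1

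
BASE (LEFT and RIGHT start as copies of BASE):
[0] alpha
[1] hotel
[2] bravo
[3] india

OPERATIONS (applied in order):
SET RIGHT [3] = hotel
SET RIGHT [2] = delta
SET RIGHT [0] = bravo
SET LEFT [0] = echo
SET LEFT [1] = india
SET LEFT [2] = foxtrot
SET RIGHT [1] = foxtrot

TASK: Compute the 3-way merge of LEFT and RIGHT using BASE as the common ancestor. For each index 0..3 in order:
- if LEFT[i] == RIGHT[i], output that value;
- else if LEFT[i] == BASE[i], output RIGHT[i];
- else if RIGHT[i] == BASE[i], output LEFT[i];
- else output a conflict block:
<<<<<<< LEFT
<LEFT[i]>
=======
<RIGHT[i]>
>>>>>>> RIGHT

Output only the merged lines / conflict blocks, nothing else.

Answer: <<<<<<< LEFT
echo
=======
bravo
>>>>>>> RIGHT
<<<<<<< LEFT
india
=======
foxtrot
>>>>>>> RIGHT
<<<<<<< LEFT
foxtrot
=======
delta
>>>>>>> RIGHT
hotel

Derivation:
Final LEFT:  [echo, india, foxtrot, india]
Final RIGHT: [bravo, foxtrot, delta, hotel]
i=0: BASE=alpha L=echo R=bravo all differ -> CONFLICT
i=1: BASE=hotel L=india R=foxtrot all differ -> CONFLICT
i=2: BASE=bravo L=foxtrot R=delta all differ -> CONFLICT
i=3: L=india=BASE, R=hotel -> take RIGHT -> hotel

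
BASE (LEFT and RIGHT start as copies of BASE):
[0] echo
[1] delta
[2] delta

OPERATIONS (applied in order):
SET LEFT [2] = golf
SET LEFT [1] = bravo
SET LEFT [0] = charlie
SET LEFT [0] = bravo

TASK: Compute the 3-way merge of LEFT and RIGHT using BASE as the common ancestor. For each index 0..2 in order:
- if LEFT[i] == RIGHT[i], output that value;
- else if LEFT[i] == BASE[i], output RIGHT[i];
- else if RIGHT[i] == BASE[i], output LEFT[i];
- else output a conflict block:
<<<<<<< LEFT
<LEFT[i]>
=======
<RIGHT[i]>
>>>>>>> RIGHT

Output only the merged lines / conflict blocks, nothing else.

Answer: bravo
bravo
golf

Derivation:
Final LEFT:  [bravo, bravo, golf]
Final RIGHT: [echo, delta, delta]
i=0: L=bravo, R=echo=BASE -> take LEFT -> bravo
i=1: L=bravo, R=delta=BASE -> take LEFT -> bravo
i=2: L=golf, R=delta=BASE -> take LEFT -> golf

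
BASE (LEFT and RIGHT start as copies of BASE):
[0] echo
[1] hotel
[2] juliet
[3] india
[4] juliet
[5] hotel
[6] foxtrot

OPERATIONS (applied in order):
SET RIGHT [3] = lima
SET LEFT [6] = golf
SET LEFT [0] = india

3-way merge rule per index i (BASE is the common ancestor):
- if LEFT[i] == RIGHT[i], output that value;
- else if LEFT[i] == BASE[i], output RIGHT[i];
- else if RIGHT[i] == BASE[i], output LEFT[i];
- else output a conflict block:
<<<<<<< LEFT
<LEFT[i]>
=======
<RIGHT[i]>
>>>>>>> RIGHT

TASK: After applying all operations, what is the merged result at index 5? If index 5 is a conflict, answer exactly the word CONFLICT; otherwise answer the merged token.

Answer: hotel

Derivation:
Final LEFT:  [india, hotel, juliet, india, juliet, hotel, golf]
Final RIGHT: [echo, hotel, juliet, lima, juliet, hotel, foxtrot]
i=0: L=india, R=echo=BASE -> take LEFT -> india
i=1: L=hotel R=hotel -> agree -> hotel
i=2: L=juliet R=juliet -> agree -> juliet
i=3: L=india=BASE, R=lima -> take RIGHT -> lima
i=4: L=juliet R=juliet -> agree -> juliet
i=5: L=hotel R=hotel -> agree -> hotel
i=6: L=golf, R=foxtrot=BASE -> take LEFT -> golf
Index 5 -> hotel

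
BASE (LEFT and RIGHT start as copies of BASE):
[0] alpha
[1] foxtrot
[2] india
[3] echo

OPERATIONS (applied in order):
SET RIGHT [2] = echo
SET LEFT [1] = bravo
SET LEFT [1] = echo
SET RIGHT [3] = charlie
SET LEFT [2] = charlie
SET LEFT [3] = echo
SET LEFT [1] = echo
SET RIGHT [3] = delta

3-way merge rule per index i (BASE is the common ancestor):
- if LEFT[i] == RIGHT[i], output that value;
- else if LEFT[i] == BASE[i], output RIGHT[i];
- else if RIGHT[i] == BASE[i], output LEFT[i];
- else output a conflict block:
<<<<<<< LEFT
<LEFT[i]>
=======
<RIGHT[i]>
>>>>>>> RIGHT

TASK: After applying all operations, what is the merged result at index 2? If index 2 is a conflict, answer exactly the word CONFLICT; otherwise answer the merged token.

Final LEFT:  [alpha, echo, charlie, echo]
Final RIGHT: [alpha, foxtrot, echo, delta]
i=0: L=alpha R=alpha -> agree -> alpha
i=1: L=echo, R=foxtrot=BASE -> take LEFT -> echo
i=2: BASE=india L=charlie R=echo all differ -> CONFLICT
i=3: L=echo=BASE, R=delta -> take RIGHT -> delta
Index 2 -> CONFLICT

Answer: CONFLICT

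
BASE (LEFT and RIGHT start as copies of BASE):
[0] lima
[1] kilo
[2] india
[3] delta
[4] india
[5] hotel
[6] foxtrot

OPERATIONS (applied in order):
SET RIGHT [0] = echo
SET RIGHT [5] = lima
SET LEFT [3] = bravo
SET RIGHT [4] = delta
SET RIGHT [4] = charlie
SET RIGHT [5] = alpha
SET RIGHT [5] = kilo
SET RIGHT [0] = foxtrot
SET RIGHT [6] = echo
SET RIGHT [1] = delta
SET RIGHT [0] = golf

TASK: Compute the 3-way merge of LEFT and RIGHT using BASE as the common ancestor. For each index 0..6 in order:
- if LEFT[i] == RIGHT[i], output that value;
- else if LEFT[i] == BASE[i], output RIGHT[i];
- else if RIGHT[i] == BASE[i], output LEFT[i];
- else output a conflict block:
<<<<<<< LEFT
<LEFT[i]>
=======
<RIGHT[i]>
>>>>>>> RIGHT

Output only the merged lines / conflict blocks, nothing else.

Final LEFT:  [lima, kilo, india, bravo, india, hotel, foxtrot]
Final RIGHT: [golf, delta, india, delta, charlie, kilo, echo]
i=0: L=lima=BASE, R=golf -> take RIGHT -> golf
i=1: L=kilo=BASE, R=delta -> take RIGHT -> delta
i=2: L=india R=india -> agree -> india
i=3: L=bravo, R=delta=BASE -> take LEFT -> bravo
i=4: L=india=BASE, R=charlie -> take RIGHT -> charlie
i=5: L=hotel=BASE, R=kilo -> take RIGHT -> kilo
i=6: L=foxtrot=BASE, R=echo -> take RIGHT -> echo

Answer: golf
delta
india
bravo
charlie
kilo
echo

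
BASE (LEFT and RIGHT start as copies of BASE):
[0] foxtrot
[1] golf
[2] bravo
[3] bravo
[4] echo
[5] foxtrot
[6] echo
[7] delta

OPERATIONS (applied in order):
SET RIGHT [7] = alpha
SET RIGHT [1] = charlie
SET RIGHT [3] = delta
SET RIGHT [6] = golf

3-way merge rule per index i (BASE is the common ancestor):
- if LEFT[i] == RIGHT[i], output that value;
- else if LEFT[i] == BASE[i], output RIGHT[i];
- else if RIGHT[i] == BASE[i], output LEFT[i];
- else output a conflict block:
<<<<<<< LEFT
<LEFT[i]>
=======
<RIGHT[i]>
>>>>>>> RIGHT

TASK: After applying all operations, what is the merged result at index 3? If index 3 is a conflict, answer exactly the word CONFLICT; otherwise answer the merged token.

Answer: delta

Derivation:
Final LEFT:  [foxtrot, golf, bravo, bravo, echo, foxtrot, echo, delta]
Final RIGHT: [foxtrot, charlie, bravo, delta, echo, foxtrot, golf, alpha]
i=0: L=foxtrot R=foxtrot -> agree -> foxtrot
i=1: L=golf=BASE, R=charlie -> take RIGHT -> charlie
i=2: L=bravo R=bravo -> agree -> bravo
i=3: L=bravo=BASE, R=delta -> take RIGHT -> delta
i=4: L=echo R=echo -> agree -> echo
i=5: L=foxtrot R=foxtrot -> agree -> foxtrot
i=6: L=echo=BASE, R=golf -> take RIGHT -> golf
i=7: L=delta=BASE, R=alpha -> take RIGHT -> alpha
Index 3 -> delta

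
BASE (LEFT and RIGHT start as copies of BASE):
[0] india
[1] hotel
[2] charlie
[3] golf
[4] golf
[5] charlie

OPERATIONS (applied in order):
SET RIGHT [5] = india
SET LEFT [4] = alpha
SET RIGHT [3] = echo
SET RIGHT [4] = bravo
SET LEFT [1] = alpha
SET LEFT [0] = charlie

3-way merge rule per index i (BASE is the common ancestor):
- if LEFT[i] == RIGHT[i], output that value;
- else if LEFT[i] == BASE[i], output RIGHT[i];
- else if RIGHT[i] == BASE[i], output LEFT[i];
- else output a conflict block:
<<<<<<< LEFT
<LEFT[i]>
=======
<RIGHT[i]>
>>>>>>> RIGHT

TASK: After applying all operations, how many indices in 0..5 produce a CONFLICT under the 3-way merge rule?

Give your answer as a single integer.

Final LEFT:  [charlie, alpha, charlie, golf, alpha, charlie]
Final RIGHT: [india, hotel, charlie, echo, bravo, india]
i=0: L=charlie, R=india=BASE -> take LEFT -> charlie
i=1: L=alpha, R=hotel=BASE -> take LEFT -> alpha
i=2: L=charlie R=charlie -> agree -> charlie
i=3: L=golf=BASE, R=echo -> take RIGHT -> echo
i=4: BASE=golf L=alpha R=bravo all differ -> CONFLICT
i=5: L=charlie=BASE, R=india -> take RIGHT -> india
Conflict count: 1

Answer: 1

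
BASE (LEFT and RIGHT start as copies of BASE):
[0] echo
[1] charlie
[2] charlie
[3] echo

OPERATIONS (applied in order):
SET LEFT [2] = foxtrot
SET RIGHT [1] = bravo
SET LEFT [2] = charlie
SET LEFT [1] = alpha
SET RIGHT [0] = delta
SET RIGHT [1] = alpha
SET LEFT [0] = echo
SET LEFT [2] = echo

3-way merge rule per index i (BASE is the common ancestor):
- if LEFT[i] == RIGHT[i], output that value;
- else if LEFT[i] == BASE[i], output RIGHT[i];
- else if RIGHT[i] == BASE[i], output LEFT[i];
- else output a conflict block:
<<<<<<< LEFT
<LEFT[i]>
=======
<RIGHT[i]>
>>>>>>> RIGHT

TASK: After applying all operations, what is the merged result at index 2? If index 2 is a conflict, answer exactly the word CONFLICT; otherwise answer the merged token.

Final LEFT:  [echo, alpha, echo, echo]
Final RIGHT: [delta, alpha, charlie, echo]
i=0: L=echo=BASE, R=delta -> take RIGHT -> delta
i=1: L=alpha R=alpha -> agree -> alpha
i=2: L=echo, R=charlie=BASE -> take LEFT -> echo
i=3: L=echo R=echo -> agree -> echo
Index 2 -> echo

Answer: echo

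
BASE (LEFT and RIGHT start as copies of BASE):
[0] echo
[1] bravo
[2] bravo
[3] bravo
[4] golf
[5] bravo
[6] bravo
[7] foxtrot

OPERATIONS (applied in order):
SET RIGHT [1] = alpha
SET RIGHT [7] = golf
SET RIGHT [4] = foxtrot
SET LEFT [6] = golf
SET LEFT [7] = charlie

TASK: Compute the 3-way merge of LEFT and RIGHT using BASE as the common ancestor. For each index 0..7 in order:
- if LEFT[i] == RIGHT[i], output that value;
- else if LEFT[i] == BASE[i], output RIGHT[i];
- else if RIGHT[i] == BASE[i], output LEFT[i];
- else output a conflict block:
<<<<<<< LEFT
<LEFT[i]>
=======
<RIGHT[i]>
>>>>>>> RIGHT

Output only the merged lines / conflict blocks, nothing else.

Final LEFT:  [echo, bravo, bravo, bravo, golf, bravo, golf, charlie]
Final RIGHT: [echo, alpha, bravo, bravo, foxtrot, bravo, bravo, golf]
i=0: L=echo R=echo -> agree -> echo
i=1: L=bravo=BASE, R=alpha -> take RIGHT -> alpha
i=2: L=bravo R=bravo -> agree -> bravo
i=3: L=bravo R=bravo -> agree -> bravo
i=4: L=golf=BASE, R=foxtrot -> take RIGHT -> foxtrot
i=5: L=bravo R=bravo -> agree -> bravo
i=6: L=golf, R=bravo=BASE -> take LEFT -> golf
i=7: BASE=foxtrot L=charlie R=golf all differ -> CONFLICT

Answer: echo
alpha
bravo
bravo
foxtrot
bravo
golf
<<<<<<< LEFT
charlie
=======
golf
>>>>>>> RIGHT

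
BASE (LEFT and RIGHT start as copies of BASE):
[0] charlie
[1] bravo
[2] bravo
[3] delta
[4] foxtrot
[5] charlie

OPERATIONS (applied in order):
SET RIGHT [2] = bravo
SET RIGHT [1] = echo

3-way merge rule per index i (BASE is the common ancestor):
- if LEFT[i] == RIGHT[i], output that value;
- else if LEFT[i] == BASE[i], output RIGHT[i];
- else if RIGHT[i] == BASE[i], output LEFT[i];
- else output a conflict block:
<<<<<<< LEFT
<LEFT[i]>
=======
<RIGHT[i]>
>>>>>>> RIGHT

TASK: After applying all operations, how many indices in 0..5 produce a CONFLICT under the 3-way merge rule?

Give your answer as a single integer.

Answer: 0

Derivation:
Final LEFT:  [charlie, bravo, bravo, delta, foxtrot, charlie]
Final RIGHT: [charlie, echo, bravo, delta, foxtrot, charlie]
i=0: L=charlie R=charlie -> agree -> charlie
i=1: L=bravo=BASE, R=echo -> take RIGHT -> echo
i=2: L=bravo R=bravo -> agree -> bravo
i=3: L=delta R=delta -> agree -> delta
i=4: L=foxtrot R=foxtrot -> agree -> foxtrot
i=5: L=charlie R=charlie -> agree -> charlie
Conflict count: 0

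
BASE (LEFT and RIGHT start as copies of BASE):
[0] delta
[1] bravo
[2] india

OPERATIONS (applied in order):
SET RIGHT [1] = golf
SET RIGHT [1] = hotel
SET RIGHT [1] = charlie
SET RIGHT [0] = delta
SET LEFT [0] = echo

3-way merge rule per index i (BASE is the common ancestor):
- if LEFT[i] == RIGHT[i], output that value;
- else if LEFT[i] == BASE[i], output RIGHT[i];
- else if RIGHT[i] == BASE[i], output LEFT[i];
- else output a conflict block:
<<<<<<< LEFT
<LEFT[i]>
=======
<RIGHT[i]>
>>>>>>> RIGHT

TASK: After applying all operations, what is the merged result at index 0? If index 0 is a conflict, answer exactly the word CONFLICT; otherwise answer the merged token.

Final LEFT:  [echo, bravo, india]
Final RIGHT: [delta, charlie, india]
i=0: L=echo, R=delta=BASE -> take LEFT -> echo
i=1: L=bravo=BASE, R=charlie -> take RIGHT -> charlie
i=2: L=india R=india -> agree -> india
Index 0 -> echo

Answer: echo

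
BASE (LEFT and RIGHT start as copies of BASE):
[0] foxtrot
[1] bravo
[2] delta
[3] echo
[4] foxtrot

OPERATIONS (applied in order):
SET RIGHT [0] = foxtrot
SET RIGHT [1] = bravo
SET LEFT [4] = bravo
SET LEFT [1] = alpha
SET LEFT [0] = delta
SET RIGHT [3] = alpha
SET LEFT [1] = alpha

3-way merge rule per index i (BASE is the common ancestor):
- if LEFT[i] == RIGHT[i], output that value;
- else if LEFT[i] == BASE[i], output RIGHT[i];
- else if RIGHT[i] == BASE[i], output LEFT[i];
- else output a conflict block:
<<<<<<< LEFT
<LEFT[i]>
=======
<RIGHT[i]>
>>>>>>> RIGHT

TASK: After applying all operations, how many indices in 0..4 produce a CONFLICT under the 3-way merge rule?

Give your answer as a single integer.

Final LEFT:  [delta, alpha, delta, echo, bravo]
Final RIGHT: [foxtrot, bravo, delta, alpha, foxtrot]
i=0: L=delta, R=foxtrot=BASE -> take LEFT -> delta
i=1: L=alpha, R=bravo=BASE -> take LEFT -> alpha
i=2: L=delta R=delta -> agree -> delta
i=3: L=echo=BASE, R=alpha -> take RIGHT -> alpha
i=4: L=bravo, R=foxtrot=BASE -> take LEFT -> bravo
Conflict count: 0

Answer: 0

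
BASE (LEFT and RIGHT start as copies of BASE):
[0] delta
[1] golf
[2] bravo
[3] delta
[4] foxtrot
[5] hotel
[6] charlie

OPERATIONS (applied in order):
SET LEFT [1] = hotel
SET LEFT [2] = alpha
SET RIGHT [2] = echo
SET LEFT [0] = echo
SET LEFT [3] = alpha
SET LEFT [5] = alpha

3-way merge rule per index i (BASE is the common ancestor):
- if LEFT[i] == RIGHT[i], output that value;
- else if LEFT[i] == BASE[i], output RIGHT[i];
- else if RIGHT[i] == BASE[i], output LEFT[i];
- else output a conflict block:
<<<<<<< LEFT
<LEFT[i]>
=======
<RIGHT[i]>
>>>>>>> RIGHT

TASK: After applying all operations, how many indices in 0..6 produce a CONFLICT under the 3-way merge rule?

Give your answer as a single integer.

Answer: 1

Derivation:
Final LEFT:  [echo, hotel, alpha, alpha, foxtrot, alpha, charlie]
Final RIGHT: [delta, golf, echo, delta, foxtrot, hotel, charlie]
i=0: L=echo, R=delta=BASE -> take LEFT -> echo
i=1: L=hotel, R=golf=BASE -> take LEFT -> hotel
i=2: BASE=bravo L=alpha R=echo all differ -> CONFLICT
i=3: L=alpha, R=delta=BASE -> take LEFT -> alpha
i=4: L=foxtrot R=foxtrot -> agree -> foxtrot
i=5: L=alpha, R=hotel=BASE -> take LEFT -> alpha
i=6: L=charlie R=charlie -> agree -> charlie
Conflict count: 1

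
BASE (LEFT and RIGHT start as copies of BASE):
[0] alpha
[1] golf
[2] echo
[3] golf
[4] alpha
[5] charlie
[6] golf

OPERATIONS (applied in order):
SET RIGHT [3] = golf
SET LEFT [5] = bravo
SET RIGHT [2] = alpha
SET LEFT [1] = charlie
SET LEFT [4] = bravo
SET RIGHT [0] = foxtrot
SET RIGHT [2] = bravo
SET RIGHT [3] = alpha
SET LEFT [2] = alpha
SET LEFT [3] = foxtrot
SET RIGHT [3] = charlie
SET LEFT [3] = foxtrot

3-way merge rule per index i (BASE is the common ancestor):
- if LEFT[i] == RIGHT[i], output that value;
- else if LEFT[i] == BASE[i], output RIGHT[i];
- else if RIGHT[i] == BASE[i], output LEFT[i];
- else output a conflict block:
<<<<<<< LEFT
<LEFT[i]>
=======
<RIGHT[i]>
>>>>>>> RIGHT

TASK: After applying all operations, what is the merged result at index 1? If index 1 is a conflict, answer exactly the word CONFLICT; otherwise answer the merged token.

Final LEFT:  [alpha, charlie, alpha, foxtrot, bravo, bravo, golf]
Final RIGHT: [foxtrot, golf, bravo, charlie, alpha, charlie, golf]
i=0: L=alpha=BASE, R=foxtrot -> take RIGHT -> foxtrot
i=1: L=charlie, R=golf=BASE -> take LEFT -> charlie
i=2: BASE=echo L=alpha R=bravo all differ -> CONFLICT
i=3: BASE=golf L=foxtrot R=charlie all differ -> CONFLICT
i=4: L=bravo, R=alpha=BASE -> take LEFT -> bravo
i=5: L=bravo, R=charlie=BASE -> take LEFT -> bravo
i=6: L=golf R=golf -> agree -> golf
Index 1 -> charlie

Answer: charlie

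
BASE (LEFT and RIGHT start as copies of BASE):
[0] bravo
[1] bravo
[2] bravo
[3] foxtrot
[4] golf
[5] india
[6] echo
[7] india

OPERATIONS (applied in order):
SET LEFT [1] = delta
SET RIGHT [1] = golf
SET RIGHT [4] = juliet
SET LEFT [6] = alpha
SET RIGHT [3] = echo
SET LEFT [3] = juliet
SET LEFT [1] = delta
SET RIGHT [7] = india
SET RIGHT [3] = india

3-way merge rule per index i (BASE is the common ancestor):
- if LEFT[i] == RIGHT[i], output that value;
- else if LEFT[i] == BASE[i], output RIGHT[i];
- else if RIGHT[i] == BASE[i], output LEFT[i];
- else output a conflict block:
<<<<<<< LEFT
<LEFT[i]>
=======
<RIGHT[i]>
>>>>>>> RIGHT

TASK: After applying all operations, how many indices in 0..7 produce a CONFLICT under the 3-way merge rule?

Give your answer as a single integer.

Answer: 2

Derivation:
Final LEFT:  [bravo, delta, bravo, juliet, golf, india, alpha, india]
Final RIGHT: [bravo, golf, bravo, india, juliet, india, echo, india]
i=0: L=bravo R=bravo -> agree -> bravo
i=1: BASE=bravo L=delta R=golf all differ -> CONFLICT
i=2: L=bravo R=bravo -> agree -> bravo
i=3: BASE=foxtrot L=juliet R=india all differ -> CONFLICT
i=4: L=golf=BASE, R=juliet -> take RIGHT -> juliet
i=5: L=india R=india -> agree -> india
i=6: L=alpha, R=echo=BASE -> take LEFT -> alpha
i=7: L=india R=india -> agree -> india
Conflict count: 2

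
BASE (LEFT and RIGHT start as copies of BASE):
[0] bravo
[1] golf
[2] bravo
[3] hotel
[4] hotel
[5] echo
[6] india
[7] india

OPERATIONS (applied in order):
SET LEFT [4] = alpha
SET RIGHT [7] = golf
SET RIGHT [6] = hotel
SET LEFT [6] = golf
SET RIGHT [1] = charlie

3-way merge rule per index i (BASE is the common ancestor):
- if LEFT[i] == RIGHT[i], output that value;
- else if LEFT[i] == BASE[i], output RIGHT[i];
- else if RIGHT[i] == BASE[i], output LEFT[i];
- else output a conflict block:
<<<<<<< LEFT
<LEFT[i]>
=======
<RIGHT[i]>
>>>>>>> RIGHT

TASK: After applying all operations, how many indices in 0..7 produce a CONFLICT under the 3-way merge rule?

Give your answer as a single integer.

Final LEFT:  [bravo, golf, bravo, hotel, alpha, echo, golf, india]
Final RIGHT: [bravo, charlie, bravo, hotel, hotel, echo, hotel, golf]
i=0: L=bravo R=bravo -> agree -> bravo
i=1: L=golf=BASE, R=charlie -> take RIGHT -> charlie
i=2: L=bravo R=bravo -> agree -> bravo
i=3: L=hotel R=hotel -> agree -> hotel
i=4: L=alpha, R=hotel=BASE -> take LEFT -> alpha
i=5: L=echo R=echo -> agree -> echo
i=6: BASE=india L=golf R=hotel all differ -> CONFLICT
i=7: L=india=BASE, R=golf -> take RIGHT -> golf
Conflict count: 1

Answer: 1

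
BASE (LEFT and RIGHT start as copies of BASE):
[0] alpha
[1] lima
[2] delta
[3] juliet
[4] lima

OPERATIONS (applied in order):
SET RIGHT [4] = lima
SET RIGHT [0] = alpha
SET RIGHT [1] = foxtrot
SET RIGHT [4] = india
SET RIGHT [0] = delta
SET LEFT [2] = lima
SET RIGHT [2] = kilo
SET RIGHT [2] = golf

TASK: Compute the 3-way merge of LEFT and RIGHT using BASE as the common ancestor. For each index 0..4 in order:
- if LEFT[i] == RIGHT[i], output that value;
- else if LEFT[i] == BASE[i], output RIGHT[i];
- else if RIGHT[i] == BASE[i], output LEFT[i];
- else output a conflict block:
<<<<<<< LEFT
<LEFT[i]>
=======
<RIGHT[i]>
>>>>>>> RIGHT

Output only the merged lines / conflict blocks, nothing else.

Answer: delta
foxtrot
<<<<<<< LEFT
lima
=======
golf
>>>>>>> RIGHT
juliet
india

Derivation:
Final LEFT:  [alpha, lima, lima, juliet, lima]
Final RIGHT: [delta, foxtrot, golf, juliet, india]
i=0: L=alpha=BASE, R=delta -> take RIGHT -> delta
i=1: L=lima=BASE, R=foxtrot -> take RIGHT -> foxtrot
i=2: BASE=delta L=lima R=golf all differ -> CONFLICT
i=3: L=juliet R=juliet -> agree -> juliet
i=4: L=lima=BASE, R=india -> take RIGHT -> india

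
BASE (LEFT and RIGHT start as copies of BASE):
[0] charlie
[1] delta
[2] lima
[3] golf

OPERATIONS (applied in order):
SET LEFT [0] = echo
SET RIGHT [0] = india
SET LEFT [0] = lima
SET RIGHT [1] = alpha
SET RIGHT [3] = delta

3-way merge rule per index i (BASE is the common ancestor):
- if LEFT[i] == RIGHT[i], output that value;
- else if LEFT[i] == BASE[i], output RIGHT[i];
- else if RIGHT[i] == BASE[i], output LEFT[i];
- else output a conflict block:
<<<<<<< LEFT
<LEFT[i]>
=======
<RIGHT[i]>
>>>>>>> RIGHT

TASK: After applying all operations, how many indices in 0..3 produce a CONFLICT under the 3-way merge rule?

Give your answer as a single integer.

Final LEFT:  [lima, delta, lima, golf]
Final RIGHT: [india, alpha, lima, delta]
i=0: BASE=charlie L=lima R=india all differ -> CONFLICT
i=1: L=delta=BASE, R=alpha -> take RIGHT -> alpha
i=2: L=lima R=lima -> agree -> lima
i=3: L=golf=BASE, R=delta -> take RIGHT -> delta
Conflict count: 1

Answer: 1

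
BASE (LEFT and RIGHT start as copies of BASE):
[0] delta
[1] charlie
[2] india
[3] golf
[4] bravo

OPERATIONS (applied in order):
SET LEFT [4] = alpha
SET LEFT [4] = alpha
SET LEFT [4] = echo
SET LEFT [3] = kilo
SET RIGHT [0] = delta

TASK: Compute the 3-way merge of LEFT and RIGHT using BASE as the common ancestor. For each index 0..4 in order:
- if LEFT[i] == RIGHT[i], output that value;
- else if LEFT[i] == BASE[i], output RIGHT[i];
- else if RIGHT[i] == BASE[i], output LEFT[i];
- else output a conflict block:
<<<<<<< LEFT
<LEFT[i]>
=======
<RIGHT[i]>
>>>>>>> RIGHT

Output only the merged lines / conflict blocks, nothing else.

Answer: delta
charlie
india
kilo
echo

Derivation:
Final LEFT:  [delta, charlie, india, kilo, echo]
Final RIGHT: [delta, charlie, india, golf, bravo]
i=0: L=delta R=delta -> agree -> delta
i=1: L=charlie R=charlie -> agree -> charlie
i=2: L=india R=india -> agree -> india
i=3: L=kilo, R=golf=BASE -> take LEFT -> kilo
i=4: L=echo, R=bravo=BASE -> take LEFT -> echo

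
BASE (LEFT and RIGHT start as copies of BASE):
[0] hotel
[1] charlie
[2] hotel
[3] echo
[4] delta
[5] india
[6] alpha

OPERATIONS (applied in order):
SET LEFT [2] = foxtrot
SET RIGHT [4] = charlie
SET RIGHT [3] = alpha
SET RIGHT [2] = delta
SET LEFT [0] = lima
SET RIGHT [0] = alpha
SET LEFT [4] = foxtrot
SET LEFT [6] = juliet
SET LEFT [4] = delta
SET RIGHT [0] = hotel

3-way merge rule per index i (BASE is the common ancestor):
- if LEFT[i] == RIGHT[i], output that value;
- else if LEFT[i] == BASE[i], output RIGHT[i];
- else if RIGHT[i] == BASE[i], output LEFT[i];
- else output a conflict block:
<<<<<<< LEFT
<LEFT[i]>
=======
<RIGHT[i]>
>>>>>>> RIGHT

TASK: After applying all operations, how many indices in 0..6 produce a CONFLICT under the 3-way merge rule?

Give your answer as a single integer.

Final LEFT:  [lima, charlie, foxtrot, echo, delta, india, juliet]
Final RIGHT: [hotel, charlie, delta, alpha, charlie, india, alpha]
i=0: L=lima, R=hotel=BASE -> take LEFT -> lima
i=1: L=charlie R=charlie -> agree -> charlie
i=2: BASE=hotel L=foxtrot R=delta all differ -> CONFLICT
i=3: L=echo=BASE, R=alpha -> take RIGHT -> alpha
i=4: L=delta=BASE, R=charlie -> take RIGHT -> charlie
i=5: L=india R=india -> agree -> india
i=6: L=juliet, R=alpha=BASE -> take LEFT -> juliet
Conflict count: 1

Answer: 1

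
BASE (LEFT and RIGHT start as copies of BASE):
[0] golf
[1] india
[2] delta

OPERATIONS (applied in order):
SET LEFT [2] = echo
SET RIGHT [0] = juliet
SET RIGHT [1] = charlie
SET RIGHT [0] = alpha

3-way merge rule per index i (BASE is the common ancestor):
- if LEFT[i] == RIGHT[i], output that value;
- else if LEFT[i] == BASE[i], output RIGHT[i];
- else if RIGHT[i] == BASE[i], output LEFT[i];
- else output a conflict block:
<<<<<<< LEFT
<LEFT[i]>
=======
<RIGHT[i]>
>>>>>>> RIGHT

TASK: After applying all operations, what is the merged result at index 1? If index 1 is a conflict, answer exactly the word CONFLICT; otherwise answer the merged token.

Final LEFT:  [golf, india, echo]
Final RIGHT: [alpha, charlie, delta]
i=0: L=golf=BASE, R=alpha -> take RIGHT -> alpha
i=1: L=india=BASE, R=charlie -> take RIGHT -> charlie
i=2: L=echo, R=delta=BASE -> take LEFT -> echo
Index 1 -> charlie

Answer: charlie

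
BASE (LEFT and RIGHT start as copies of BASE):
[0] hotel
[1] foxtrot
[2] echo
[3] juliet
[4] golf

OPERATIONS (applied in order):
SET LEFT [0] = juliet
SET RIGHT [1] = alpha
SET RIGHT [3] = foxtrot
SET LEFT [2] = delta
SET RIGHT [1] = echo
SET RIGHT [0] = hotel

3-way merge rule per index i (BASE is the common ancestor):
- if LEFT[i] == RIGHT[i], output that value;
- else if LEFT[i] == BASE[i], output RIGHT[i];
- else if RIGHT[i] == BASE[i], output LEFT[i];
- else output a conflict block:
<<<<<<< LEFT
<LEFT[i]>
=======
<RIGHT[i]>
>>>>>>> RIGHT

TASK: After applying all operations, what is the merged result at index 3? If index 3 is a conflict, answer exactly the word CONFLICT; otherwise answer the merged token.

Answer: foxtrot

Derivation:
Final LEFT:  [juliet, foxtrot, delta, juliet, golf]
Final RIGHT: [hotel, echo, echo, foxtrot, golf]
i=0: L=juliet, R=hotel=BASE -> take LEFT -> juliet
i=1: L=foxtrot=BASE, R=echo -> take RIGHT -> echo
i=2: L=delta, R=echo=BASE -> take LEFT -> delta
i=3: L=juliet=BASE, R=foxtrot -> take RIGHT -> foxtrot
i=4: L=golf R=golf -> agree -> golf
Index 3 -> foxtrot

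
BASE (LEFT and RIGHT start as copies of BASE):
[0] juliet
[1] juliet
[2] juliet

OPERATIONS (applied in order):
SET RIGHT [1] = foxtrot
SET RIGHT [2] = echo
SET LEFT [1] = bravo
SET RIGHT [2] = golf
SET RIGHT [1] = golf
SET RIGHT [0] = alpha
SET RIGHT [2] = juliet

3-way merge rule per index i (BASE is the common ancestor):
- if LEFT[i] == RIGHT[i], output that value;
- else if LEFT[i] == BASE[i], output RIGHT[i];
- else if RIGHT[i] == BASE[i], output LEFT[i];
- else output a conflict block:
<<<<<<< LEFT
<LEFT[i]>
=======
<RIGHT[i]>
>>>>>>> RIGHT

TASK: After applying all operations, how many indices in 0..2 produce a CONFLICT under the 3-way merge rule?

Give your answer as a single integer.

Answer: 1

Derivation:
Final LEFT:  [juliet, bravo, juliet]
Final RIGHT: [alpha, golf, juliet]
i=0: L=juliet=BASE, R=alpha -> take RIGHT -> alpha
i=1: BASE=juliet L=bravo R=golf all differ -> CONFLICT
i=2: L=juliet R=juliet -> agree -> juliet
Conflict count: 1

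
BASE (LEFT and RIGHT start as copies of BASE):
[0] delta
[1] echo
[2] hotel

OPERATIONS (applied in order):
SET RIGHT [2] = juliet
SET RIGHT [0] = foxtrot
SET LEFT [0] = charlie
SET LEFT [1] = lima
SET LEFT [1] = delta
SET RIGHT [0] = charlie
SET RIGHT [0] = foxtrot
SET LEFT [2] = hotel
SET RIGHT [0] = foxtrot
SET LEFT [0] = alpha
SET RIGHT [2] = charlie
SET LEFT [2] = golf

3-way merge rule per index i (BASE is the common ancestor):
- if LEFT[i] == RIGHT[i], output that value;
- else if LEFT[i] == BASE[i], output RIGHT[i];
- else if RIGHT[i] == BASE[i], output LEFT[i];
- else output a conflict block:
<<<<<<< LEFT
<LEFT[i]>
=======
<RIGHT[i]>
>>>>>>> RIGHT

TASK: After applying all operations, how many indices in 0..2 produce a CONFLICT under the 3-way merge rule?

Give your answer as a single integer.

Final LEFT:  [alpha, delta, golf]
Final RIGHT: [foxtrot, echo, charlie]
i=0: BASE=delta L=alpha R=foxtrot all differ -> CONFLICT
i=1: L=delta, R=echo=BASE -> take LEFT -> delta
i=2: BASE=hotel L=golf R=charlie all differ -> CONFLICT
Conflict count: 2

Answer: 2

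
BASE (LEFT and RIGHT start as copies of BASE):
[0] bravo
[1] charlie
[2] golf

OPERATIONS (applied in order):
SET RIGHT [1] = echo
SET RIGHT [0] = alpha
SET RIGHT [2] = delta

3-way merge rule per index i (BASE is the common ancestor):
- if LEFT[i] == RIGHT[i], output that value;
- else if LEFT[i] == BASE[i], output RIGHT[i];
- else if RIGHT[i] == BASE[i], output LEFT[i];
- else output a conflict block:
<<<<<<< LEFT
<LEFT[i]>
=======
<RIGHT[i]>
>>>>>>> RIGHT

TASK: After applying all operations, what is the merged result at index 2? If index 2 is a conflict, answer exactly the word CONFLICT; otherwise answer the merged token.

Final LEFT:  [bravo, charlie, golf]
Final RIGHT: [alpha, echo, delta]
i=0: L=bravo=BASE, R=alpha -> take RIGHT -> alpha
i=1: L=charlie=BASE, R=echo -> take RIGHT -> echo
i=2: L=golf=BASE, R=delta -> take RIGHT -> delta
Index 2 -> delta

Answer: delta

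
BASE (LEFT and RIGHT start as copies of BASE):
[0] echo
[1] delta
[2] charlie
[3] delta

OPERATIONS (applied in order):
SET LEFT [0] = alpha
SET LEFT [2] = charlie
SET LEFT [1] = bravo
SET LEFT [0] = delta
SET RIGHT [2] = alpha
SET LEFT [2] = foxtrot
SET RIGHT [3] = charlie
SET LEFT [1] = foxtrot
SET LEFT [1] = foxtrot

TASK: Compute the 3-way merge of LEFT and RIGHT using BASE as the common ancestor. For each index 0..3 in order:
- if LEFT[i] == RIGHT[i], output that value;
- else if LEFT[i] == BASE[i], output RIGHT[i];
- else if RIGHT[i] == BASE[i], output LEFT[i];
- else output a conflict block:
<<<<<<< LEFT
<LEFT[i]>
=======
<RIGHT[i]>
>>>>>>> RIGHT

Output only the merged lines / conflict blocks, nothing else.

Final LEFT:  [delta, foxtrot, foxtrot, delta]
Final RIGHT: [echo, delta, alpha, charlie]
i=0: L=delta, R=echo=BASE -> take LEFT -> delta
i=1: L=foxtrot, R=delta=BASE -> take LEFT -> foxtrot
i=2: BASE=charlie L=foxtrot R=alpha all differ -> CONFLICT
i=3: L=delta=BASE, R=charlie -> take RIGHT -> charlie

Answer: delta
foxtrot
<<<<<<< LEFT
foxtrot
=======
alpha
>>>>>>> RIGHT
charlie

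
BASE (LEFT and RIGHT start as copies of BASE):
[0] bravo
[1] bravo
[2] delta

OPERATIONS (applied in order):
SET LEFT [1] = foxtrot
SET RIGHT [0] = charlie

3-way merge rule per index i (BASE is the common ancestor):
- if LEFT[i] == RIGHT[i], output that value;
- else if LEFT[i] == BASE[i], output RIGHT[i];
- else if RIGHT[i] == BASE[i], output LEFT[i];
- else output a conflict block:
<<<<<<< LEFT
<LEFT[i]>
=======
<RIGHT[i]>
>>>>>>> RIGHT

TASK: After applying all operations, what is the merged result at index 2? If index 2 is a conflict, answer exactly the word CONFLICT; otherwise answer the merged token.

Final LEFT:  [bravo, foxtrot, delta]
Final RIGHT: [charlie, bravo, delta]
i=0: L=bravo=BASE, R=charlie -> take RIGHT -> charlie
i=1: L=foxtrot, R=bravo=BASE -> take LEFT -> foxtrot
i=2: L=delta R=delta -> agree -> delta
Index 2 -> delta

Answer: delta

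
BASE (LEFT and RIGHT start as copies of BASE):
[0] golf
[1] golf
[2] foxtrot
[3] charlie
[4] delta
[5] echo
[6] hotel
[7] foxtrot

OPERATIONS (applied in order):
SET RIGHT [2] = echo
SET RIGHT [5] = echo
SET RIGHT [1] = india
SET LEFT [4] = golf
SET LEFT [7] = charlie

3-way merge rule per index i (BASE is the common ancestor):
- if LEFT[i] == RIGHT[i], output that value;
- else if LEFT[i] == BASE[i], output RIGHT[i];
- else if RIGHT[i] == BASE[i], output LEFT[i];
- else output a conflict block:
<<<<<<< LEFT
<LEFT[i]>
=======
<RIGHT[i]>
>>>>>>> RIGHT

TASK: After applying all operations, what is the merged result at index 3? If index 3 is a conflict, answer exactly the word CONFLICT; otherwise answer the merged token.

Answer: charlie

Derivation:
Final LEFT:  [golf, golf, foxtrot, charlie, golf, echo, hotel, charlie]
Final RIGHT: [golf, india, echo, charlie, delta, echo, hotel, foxtrot]
i=0: L=golf R=golf -> agree -> golf
i=1: L=golf=BASE, R=india -> take RIGHT -> india
i=2: L=foxtrot=BASE, R=echo -> take RIGHT -> echo
i=3: L=charlie R=charlie -> agree -> charlie
i=4: L=golf, R=delta=BASE -> take LEFT -> golf
i=5: L=echo R=echo -> agree -> echo
i=6: L=hotel R=hotel -> agree -> hotel
i=7: L=charlie, R=foxtrot=BASE -> take LEFT -> charlie
Index 3 -> charlie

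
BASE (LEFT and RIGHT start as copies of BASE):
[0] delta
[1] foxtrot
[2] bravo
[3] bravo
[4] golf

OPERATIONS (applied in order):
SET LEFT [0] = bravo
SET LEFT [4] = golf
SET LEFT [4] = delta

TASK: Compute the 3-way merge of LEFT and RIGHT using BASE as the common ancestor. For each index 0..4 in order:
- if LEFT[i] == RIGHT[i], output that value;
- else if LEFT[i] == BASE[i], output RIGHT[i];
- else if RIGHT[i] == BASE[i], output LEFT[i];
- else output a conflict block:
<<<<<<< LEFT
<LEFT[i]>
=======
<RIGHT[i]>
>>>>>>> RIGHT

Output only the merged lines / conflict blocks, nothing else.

Answer: bravo
foxtrot
bravo
bravo
delta

Derivation:
Final LEFT:  [bravo, foxtrot, bravo, bravo, delta]
Final RIGHT: [delta, foxtrot, bravo, bravo, golf]
i=0: L=bravo, R=delta=BASE -> take LEFT -> bravo
i=1: L=foxtrot R=foxtrot -> agree -> foxtrot
i=2: L=bravo R=bravo -> agree -> bravo
i=3: L=bravo R=bravo -> agree -> bravo
i=4: L=delta, R=golf=BASE -> take LEFT -> delta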